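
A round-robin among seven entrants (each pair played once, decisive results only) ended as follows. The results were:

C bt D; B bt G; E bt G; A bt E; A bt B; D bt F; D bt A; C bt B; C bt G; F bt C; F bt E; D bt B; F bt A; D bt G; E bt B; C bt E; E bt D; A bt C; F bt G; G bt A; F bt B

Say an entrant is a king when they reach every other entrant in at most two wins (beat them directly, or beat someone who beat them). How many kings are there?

3

A cannot reach F in two steps.
B cannot reach C, D, E, F in two steps.
C reaches everyone (king).
D reaches everyone (king).
E cannot reach C in two steps.
F reaches everyone (king).
G cannot reach D, F in two steps.
Kings: C, D, F — 3.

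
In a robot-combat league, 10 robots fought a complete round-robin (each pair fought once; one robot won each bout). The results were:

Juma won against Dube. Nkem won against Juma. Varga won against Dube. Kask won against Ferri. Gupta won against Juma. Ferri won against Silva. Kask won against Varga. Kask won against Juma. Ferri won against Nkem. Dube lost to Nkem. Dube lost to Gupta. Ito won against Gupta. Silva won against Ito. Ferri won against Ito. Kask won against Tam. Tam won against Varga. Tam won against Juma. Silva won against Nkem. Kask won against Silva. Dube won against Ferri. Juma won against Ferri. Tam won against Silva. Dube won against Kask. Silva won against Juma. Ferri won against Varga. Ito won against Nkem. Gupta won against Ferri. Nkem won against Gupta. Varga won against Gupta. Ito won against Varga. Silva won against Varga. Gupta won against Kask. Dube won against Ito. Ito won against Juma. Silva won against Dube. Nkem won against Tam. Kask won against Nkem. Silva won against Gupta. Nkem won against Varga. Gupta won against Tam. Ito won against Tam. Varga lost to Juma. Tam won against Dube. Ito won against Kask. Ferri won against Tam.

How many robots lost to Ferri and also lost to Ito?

Ferri beat: Tam, Nkem, Varga, Silva, Ito.
Ito beat: Tam, Gupta, Nkem, Varga, Kask, Juma.
Both beat: Tam, Nkem, Varga — 3.

3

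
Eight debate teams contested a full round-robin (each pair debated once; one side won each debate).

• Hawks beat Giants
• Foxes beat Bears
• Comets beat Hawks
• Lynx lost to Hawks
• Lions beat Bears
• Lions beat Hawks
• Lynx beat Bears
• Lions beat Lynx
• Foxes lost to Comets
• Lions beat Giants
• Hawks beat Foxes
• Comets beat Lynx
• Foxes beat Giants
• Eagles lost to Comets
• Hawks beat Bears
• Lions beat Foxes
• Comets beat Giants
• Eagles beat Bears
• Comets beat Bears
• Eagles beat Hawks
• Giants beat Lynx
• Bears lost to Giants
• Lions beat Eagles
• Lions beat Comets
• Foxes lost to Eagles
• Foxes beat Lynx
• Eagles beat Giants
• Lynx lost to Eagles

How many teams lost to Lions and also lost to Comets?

Lions beat: Giants, Comets, Lynx, Hawks, Foxes, Eagles, Bears.
Comets beat: Giants, Lynx, Hawks, Foxes, Eagles, Bears.
Both beat: Giants, Lynx, Hawks, Foxes, Eagles, Bears — 6.

6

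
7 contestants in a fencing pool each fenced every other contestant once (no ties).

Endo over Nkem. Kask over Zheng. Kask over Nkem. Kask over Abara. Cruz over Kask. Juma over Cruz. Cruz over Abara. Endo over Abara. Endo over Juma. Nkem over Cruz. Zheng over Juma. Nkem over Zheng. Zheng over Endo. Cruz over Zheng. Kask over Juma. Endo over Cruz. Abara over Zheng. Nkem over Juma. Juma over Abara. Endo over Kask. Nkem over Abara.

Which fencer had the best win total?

Win totals: Kask 4, Cruz 3, Nkem 4, Juma 2, Zheng 2, Endo 5, Abara 1.
Endo leads with 5 wins (next highest: 4).

Endo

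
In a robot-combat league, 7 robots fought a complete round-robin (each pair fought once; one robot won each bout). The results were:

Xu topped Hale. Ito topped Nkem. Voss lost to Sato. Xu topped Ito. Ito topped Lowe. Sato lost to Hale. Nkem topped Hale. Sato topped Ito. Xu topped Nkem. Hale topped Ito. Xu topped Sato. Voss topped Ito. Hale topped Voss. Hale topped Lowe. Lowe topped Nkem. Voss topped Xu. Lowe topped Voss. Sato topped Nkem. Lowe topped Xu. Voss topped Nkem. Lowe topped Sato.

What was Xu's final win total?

4

Xu's results: beat Sato, Ito, Hale, Nkem; lost to Voss, Lowe.
That is 4 wins.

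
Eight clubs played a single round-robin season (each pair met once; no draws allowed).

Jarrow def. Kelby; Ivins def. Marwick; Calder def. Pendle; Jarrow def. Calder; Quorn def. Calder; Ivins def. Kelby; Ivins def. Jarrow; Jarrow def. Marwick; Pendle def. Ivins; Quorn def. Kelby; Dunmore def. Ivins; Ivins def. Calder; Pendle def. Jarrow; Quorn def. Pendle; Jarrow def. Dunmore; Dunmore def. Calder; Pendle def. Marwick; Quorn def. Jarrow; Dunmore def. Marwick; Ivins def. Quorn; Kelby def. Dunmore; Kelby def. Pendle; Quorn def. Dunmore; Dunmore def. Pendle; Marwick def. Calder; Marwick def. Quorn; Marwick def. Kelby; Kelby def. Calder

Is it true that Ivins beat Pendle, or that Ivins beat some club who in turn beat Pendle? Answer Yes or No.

Yes

Ivins did not beat Pendle directly.
Ivins beat Quorn, Marwick, Calder, Kelby, Jarrow. Of those, Quorn beat Pendle.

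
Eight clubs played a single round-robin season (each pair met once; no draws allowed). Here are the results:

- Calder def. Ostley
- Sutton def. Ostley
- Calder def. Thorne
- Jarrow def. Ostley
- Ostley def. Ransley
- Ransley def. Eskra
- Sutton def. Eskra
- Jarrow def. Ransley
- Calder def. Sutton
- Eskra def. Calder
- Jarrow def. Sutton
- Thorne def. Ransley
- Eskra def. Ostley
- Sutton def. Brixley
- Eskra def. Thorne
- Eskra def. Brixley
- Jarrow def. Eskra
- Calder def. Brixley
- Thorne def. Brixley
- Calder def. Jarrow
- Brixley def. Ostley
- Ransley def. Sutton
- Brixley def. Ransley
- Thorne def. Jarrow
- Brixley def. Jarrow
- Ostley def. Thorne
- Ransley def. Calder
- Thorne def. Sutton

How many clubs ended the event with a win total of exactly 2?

Win totals: Thorne 4, Sutton 3, Brixley 3, Eskra 4, Ostley 2, Calder 5, Jarrow 4, Ransley 3.
Exactly 2: Ostley — 1 club.

1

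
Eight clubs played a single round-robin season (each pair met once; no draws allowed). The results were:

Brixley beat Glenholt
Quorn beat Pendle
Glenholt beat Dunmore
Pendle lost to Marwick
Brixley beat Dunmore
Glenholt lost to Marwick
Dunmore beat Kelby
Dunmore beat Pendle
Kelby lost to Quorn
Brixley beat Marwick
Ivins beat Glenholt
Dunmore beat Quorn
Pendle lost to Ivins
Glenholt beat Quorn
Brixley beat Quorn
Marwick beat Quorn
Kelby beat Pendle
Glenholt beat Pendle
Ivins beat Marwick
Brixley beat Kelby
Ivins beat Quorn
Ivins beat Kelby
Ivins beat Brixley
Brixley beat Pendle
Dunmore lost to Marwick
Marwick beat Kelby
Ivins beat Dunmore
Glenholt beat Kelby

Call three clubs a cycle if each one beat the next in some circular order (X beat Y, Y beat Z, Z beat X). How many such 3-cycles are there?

0

Win totals: Dunmore 3, Marwick 5, Pendle 0, Kelby 1, Quorn 2, Ivins 7, Brixley 6, Glenholt 4.
A club with w wins dominates both others in C(w,2) triples; summing gives 3 + 10 + 0 + 0 + 1 + 21 + 15 + 6 = 56 transitive triples.
Total triples C(8,3) = 56, so cyclic triples = 56 − 56 = 0.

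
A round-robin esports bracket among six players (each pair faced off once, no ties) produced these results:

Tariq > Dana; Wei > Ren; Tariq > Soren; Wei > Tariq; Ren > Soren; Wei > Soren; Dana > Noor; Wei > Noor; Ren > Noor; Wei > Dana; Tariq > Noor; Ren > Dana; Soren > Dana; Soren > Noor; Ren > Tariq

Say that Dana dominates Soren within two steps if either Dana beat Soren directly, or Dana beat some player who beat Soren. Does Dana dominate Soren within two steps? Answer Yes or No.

No

Dana did not beat Soren directly.
Dana beat Noor, but each of them lost to Soren. No two-step path.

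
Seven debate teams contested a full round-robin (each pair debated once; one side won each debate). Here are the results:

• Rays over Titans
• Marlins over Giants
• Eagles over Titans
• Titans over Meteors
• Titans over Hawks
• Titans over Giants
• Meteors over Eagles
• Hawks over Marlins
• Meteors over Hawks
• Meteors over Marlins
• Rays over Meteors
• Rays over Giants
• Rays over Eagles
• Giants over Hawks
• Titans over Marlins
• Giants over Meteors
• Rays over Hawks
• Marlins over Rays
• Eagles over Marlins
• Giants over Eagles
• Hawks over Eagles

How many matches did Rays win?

Rays' results: beat Eagles, Titans, Giants, Hawks, Meteors; lost to Marlins.
That is 5 wins.

5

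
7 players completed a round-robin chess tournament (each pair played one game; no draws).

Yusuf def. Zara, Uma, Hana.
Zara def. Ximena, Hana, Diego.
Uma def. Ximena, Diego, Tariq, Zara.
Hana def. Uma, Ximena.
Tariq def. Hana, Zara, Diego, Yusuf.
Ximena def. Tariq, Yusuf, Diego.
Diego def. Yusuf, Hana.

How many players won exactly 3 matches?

Win totals: Tariq 4, Hana 2, Diego 2, Ximena 3, Uma 4, Zara 3, Yusuf 3.
Exactly 3: Ximena, Zara, Yusuf — 3 players.

3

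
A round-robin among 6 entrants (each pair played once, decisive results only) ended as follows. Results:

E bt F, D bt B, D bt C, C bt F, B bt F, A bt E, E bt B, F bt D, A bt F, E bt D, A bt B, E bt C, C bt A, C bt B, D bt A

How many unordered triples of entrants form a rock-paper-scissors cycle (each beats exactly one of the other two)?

5

Of the C(6,3) = 20 triples, the cyclic ones are: {A, C, E}; {A, D, E}; {A, D, F}; {B, D, F}; {C, D, F}.
That is 5.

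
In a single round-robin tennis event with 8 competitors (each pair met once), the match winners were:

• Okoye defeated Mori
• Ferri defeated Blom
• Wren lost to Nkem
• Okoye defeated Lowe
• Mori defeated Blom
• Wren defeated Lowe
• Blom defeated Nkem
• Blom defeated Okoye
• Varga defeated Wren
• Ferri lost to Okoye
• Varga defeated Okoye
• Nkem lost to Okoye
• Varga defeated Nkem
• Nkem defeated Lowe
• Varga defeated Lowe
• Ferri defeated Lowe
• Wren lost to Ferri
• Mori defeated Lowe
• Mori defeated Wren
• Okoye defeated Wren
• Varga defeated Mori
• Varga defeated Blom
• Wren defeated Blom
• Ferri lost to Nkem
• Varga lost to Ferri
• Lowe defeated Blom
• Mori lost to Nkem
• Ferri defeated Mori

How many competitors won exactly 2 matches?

2

Win totals: Ferri 5, Wren 2, Blom 2, Nkem 4, Mori 3, Okoye 5, Varga 6, Lowe 1.
Exactly 2: Wren, Blom — 2 competitors.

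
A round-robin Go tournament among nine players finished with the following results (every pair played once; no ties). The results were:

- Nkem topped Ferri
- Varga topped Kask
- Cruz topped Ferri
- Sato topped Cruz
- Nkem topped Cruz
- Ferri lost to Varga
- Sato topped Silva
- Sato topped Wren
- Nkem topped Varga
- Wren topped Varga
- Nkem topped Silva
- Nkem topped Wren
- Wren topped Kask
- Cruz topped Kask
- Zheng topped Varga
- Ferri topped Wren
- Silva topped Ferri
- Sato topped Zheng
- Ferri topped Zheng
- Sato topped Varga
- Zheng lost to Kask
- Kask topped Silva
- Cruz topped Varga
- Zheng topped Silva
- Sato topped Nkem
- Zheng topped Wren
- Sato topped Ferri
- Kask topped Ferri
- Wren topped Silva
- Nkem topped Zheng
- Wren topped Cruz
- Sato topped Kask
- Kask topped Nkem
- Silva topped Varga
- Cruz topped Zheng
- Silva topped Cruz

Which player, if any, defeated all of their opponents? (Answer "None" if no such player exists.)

Sato

Sato has 8 wins out of 8 opponents — a perfect record.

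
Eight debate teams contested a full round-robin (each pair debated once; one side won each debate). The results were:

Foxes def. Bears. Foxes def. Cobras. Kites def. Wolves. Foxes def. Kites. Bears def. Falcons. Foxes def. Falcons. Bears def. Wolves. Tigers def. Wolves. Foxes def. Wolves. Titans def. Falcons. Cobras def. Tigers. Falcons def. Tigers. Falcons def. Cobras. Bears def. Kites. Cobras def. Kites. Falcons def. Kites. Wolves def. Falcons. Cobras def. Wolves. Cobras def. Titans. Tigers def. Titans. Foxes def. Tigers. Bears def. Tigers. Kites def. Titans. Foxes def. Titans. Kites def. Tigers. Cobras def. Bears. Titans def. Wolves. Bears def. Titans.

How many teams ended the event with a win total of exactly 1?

1

Win totals: Kites 3, Tigers 2, Falcons 3, Cobras 5, Foxes 7, Wolves 1, Titans 2, Bears 5.
Exactly 1: Wolves — 1 team.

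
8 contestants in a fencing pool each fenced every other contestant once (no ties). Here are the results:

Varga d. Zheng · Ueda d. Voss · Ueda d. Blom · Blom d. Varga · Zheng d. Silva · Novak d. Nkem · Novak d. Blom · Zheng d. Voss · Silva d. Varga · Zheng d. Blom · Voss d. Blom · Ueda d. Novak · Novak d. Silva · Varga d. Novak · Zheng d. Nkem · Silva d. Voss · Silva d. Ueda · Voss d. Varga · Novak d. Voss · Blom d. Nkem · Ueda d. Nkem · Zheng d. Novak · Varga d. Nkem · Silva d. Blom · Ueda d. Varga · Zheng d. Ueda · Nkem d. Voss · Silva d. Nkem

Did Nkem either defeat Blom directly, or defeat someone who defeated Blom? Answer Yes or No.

Nkem did not beat Blom directly.
Nkem beat Voss. Of those, Voss beat Blom.

Yes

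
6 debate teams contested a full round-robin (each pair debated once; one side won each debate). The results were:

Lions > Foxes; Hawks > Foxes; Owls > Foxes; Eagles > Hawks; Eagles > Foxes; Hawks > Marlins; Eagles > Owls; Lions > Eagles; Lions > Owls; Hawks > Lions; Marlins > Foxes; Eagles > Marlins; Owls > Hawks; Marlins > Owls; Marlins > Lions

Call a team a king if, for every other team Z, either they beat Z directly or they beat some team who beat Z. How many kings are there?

Owls cannot reach Eagles in two steps.
Eagles reaches everyone (king).
Hawks reaches everyone (king).
Marlins reaches everyone (king).
Foxes cannot reach Owls, Eagles, Hawks, Marlins, Lions in two steps.
Lions reaches everyone (king).
Kings: Eagles, Hawks, Marlins, Lions — 4.

4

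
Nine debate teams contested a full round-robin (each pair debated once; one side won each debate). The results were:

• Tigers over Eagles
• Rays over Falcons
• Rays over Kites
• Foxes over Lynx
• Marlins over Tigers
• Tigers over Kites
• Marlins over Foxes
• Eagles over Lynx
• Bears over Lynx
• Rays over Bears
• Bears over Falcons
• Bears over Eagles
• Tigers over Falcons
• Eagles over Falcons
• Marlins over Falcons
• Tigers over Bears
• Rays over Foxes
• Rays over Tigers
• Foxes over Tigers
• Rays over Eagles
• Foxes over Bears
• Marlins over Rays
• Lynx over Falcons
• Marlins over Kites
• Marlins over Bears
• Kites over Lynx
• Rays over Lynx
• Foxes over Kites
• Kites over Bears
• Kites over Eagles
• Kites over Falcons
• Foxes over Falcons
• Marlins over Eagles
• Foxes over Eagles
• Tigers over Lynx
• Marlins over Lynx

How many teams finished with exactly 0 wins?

1

Win totals: Rays 7, Lynx 1, Marlins 8, Tigers 5, Foxes 6, Kites 4, Bears 3, Eagles 2, Falcons 0.
Exactly 0: Falcons — 1 team.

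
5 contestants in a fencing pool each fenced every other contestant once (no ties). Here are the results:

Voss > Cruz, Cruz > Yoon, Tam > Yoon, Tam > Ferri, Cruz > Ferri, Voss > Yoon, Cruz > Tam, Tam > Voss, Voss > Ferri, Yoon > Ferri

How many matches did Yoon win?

1

Yoon's results: beat Ferri; lost to Tam, Cruz, Voss.
That is 1 win.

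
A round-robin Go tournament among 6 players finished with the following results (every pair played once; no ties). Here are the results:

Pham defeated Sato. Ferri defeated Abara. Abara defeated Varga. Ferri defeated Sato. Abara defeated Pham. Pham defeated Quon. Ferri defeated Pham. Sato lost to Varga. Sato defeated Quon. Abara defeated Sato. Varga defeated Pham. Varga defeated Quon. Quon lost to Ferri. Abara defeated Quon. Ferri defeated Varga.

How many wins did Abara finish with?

Abara's results: beat Pham, Varga, Sato, Quon; lost to Ferri.
That is 4 wins.

4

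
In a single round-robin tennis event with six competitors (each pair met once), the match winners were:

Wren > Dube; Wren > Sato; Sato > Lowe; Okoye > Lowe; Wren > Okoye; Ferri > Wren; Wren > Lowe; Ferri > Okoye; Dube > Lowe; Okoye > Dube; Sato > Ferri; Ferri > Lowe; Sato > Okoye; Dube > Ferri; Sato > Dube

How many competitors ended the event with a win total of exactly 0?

Win totals: Dube 2, Sato 4, Wren 4, Ferri 3, Okoye 2, Lowe 0.
Exactly 0: Lowe — 1 competitor.

1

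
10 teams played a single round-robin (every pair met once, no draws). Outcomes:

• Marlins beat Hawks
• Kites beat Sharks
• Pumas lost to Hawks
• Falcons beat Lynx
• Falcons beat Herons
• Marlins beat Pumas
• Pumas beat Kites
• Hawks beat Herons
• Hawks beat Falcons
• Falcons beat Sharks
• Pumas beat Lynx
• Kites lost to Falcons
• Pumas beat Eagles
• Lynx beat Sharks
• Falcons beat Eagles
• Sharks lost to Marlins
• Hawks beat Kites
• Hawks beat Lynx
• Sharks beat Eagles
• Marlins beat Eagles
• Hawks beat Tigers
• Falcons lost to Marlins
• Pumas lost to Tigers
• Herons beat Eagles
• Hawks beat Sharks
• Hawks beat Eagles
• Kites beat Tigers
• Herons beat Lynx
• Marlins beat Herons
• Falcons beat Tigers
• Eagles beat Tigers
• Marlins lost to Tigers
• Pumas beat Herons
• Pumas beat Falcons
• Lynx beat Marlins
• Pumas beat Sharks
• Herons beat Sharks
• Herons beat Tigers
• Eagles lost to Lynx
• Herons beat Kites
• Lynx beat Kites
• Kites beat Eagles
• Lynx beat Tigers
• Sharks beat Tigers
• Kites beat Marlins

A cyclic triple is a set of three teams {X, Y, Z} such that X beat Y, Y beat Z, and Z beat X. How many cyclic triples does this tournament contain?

Win totals: Hawks 8, Falcons 6, Kites 4, Sharks 2, Pumas 6, Herons 5, Lynx 5, Eagles 1, Marlins 6, Tigers 2.
A team with w wins dominates both others in C(w,2) triples; summing gives 28 + 15 + 6 + 1 + 15 + 10 + 10 + 0 + 15 + 1 = 101 transitive triples.
Total triples C(10,3) = 120, so cyclic triples = 120 − 101 = 19.

19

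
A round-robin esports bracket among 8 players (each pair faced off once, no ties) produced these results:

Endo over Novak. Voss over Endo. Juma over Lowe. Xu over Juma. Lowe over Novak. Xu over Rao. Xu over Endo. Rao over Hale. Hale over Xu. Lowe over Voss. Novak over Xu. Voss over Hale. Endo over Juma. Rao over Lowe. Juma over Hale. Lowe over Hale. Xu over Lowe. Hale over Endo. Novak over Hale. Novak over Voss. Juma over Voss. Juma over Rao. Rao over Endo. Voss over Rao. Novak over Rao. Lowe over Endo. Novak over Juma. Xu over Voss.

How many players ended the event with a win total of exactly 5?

Win totals: Juma 4, Rao 3, Endo 2, Voss 3, Novak 5, Hale 2, Lowe 4, Xu 5.
Exactly 5: Novak, Xu — 2 players.

2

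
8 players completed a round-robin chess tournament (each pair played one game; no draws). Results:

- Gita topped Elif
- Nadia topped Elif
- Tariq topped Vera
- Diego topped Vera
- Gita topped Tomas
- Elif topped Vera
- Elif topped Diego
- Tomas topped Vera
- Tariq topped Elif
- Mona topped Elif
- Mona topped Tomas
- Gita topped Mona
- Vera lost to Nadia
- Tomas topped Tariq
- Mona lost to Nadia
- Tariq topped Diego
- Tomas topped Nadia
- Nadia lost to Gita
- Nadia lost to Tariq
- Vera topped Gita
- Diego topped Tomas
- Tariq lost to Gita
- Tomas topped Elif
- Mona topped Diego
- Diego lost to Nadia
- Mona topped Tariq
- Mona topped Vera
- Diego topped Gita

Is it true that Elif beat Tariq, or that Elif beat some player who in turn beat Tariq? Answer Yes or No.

No

Elif did not beat Tariq directly.
Elif beat Vera, Diego, but each of them lost to Tariq. No two-step path.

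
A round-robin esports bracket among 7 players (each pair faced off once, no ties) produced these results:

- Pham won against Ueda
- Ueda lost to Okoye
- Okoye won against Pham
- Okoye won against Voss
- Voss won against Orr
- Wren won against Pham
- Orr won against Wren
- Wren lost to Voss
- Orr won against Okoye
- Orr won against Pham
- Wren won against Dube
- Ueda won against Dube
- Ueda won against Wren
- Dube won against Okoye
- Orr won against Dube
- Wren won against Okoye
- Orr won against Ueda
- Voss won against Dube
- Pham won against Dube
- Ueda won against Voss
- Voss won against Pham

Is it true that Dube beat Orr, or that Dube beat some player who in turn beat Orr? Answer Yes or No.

No

Dube did not beat Orr directly.
Dube beat Okoye, but each of them lost to Orr. No two-step path.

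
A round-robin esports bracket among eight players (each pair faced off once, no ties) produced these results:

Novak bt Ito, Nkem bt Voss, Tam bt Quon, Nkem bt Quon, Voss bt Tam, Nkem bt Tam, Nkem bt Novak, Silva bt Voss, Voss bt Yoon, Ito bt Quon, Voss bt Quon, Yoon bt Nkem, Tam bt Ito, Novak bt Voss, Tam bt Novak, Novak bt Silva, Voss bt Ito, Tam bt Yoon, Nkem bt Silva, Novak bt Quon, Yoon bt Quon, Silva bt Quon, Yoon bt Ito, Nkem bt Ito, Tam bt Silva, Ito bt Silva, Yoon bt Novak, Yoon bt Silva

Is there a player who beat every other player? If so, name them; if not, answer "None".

None

Highest win total is Nkem with 6 (out of 7 possible).
Nkem lost to Yoon, so no player went undefeated.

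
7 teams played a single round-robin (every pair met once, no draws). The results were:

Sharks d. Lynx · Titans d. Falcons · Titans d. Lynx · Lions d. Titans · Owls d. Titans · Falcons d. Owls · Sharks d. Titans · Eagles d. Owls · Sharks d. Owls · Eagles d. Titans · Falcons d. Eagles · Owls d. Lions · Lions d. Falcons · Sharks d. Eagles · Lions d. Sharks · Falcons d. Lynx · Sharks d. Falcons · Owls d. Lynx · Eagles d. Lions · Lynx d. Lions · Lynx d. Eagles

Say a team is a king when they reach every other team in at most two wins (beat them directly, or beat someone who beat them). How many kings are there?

Eagles reaches everyone (king).
Falcons cannot reach Sharks in two steps.
Titans cannot reach Sharks in two steps.
Lions reaches everyone (king).
Sharks reaches everyone (king).
Lynx reaches everyone (king).
Owls reaches everyone (king).
Kings: Eagles, Lions, Sharks, Lynx, Owls — 5.

5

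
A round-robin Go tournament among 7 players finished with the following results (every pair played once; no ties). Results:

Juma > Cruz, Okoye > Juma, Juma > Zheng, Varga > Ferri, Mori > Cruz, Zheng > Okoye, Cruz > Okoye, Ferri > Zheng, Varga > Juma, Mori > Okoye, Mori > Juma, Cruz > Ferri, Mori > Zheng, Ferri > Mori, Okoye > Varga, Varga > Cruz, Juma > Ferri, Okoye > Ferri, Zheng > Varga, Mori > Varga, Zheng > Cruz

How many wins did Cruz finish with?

2

Cruz's results: beat Okoye, Ferri; lost to Varga, Zheng, Juma, Mori.
That is 2 wins.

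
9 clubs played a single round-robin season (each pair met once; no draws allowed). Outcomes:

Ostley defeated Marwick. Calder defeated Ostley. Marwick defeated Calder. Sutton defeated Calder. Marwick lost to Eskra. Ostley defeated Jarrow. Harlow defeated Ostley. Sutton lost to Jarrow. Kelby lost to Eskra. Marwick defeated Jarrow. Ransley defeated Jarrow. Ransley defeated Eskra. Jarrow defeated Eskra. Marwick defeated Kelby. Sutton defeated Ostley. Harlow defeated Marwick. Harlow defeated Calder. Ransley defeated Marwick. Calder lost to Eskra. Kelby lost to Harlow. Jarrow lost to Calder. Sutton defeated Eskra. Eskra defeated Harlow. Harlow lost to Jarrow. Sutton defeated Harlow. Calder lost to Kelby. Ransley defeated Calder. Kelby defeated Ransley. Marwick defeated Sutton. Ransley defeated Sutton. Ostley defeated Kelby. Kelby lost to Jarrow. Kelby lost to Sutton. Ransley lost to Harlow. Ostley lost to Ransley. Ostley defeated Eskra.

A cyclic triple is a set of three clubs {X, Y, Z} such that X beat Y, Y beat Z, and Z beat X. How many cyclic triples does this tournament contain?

Win totals: Harlow 5, Kelby 2, Jarrow 4, Sutton 5, Eskra 4, Calder 2, Marwick 4, Ostley 4, Ransley 6.
A club with w wins dominates both others in C(w,2) triples; summing gives 10 + 1 + 6 + 10 + 6 + 1 + 6 + 6 + 15 = 61 transitive triples.
Total triples C(9,3) = 84, so cyclic triples = 84 − 61 = 23.

23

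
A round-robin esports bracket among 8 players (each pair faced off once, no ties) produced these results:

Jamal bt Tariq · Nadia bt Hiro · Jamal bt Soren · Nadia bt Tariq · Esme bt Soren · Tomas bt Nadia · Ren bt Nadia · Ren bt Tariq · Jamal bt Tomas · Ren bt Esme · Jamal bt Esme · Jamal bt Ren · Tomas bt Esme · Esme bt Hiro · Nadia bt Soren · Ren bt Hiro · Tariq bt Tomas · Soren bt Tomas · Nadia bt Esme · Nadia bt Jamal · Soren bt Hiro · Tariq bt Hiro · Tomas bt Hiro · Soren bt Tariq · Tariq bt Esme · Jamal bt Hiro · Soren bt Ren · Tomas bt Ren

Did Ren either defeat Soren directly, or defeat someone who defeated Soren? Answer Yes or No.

Yes

Ren did not beat Soren directly.
Ren beat Esme, Nadia, Hiro, Tariq. Of those, Esme beat Soren.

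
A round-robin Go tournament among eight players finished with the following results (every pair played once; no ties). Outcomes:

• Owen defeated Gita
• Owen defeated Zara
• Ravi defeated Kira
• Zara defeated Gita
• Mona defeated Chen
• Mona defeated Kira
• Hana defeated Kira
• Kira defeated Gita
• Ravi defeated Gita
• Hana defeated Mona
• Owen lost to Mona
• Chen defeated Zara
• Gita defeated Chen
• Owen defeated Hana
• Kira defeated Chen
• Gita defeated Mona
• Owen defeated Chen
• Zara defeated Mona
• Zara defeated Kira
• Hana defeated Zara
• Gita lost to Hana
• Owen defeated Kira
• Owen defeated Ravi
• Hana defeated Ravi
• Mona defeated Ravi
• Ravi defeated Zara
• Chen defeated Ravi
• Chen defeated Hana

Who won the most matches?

Owen

Win totals: Hana 5, Kira 2, Zara 3, Mona 4, Gita 2, Owen 6, Chen 3, Ravi 3.
Owen leads with 6 wins (next highest: 5).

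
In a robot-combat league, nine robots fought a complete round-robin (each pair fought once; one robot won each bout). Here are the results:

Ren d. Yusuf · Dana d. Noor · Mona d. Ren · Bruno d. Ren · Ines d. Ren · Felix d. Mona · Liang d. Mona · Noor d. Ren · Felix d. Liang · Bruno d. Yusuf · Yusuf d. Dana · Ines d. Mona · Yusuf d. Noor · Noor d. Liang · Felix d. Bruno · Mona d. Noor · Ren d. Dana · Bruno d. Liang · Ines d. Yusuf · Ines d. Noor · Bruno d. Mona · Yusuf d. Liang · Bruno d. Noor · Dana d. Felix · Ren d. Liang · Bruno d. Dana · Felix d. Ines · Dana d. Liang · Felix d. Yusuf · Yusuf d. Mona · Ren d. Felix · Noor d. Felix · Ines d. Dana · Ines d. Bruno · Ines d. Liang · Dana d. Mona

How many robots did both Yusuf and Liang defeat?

1

Yusuf beat: Mona, Noor, Dana, Liang.
Liang beat: Mona.
Both beat: Mona — 1.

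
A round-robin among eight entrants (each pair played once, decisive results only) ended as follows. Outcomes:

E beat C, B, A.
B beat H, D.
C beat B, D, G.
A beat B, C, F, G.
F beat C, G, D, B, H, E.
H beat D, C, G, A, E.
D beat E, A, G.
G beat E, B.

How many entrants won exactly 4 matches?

1

Win totals: A 4, B 2, C 3, D 3, E 3, F 6, G 2, H 5.
Exactly 4: A — 1 entrant.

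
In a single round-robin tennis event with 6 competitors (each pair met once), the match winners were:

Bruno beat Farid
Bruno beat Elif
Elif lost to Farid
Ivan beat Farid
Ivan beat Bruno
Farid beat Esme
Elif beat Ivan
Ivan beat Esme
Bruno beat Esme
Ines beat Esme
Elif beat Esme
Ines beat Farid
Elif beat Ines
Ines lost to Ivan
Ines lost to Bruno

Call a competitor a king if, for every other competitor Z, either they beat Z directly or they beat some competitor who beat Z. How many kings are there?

3

Ines cannot reach Ivan, Bruno in two steps.
Ivan reaches everyone (king).
Farid cannot reach Bruno in two steps.
Elif reaches everyone (king).
Esme cannot reach Ines, Ivan, Farid, Elif, Bruno in two steps.
Bruno reaches everyone (king).
Kings: Ivan, Elif, Bruno — 3.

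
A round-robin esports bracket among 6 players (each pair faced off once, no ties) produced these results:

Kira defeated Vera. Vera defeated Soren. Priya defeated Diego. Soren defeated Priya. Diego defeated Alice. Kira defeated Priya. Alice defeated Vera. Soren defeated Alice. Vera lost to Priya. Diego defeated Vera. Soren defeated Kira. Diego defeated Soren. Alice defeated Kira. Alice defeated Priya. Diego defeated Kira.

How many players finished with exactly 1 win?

Win totals: Diego 4, Soren 3, Vera 1, Kira 2, Alice 3, Priya 2.
Exactly 1: Vera — 1 player.

1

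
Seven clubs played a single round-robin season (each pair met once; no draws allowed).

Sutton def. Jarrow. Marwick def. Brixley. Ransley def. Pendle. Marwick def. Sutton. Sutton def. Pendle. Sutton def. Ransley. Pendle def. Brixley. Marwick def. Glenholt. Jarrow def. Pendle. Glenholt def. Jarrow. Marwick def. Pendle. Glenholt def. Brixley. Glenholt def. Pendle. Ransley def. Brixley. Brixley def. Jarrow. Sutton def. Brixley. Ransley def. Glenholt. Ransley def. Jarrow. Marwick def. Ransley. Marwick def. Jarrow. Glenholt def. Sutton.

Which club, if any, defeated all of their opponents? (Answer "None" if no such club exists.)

Marwick

Marwick has 6 wins out of 6 opponents — a perfect record.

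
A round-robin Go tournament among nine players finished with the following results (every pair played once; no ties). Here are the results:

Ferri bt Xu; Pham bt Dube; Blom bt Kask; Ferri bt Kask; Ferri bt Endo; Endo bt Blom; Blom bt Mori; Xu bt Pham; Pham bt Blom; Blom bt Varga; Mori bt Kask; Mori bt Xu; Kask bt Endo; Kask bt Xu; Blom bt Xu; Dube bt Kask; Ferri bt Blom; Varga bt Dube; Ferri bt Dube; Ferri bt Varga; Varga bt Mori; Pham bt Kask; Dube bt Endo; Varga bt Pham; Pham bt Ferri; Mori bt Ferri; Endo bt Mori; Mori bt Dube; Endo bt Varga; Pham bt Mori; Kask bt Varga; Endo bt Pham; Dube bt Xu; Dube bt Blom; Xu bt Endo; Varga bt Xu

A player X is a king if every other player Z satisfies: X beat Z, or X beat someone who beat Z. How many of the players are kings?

7

Mori reaches everyone (king).
Pham reaches everyone (king).
Blom reaches everyone (king).
Varga reaches everyone (king).
Ferri reaches everyone (king).
Kask cannot reach Ferri in two steps.
Xu reaches everyone (king).
Endo reaches everyone (king).
Dube cannot reach Ferri in two steps.
Kings: Mori, Pham, Blom, Varga, Ferri, Xu, Endo — 7.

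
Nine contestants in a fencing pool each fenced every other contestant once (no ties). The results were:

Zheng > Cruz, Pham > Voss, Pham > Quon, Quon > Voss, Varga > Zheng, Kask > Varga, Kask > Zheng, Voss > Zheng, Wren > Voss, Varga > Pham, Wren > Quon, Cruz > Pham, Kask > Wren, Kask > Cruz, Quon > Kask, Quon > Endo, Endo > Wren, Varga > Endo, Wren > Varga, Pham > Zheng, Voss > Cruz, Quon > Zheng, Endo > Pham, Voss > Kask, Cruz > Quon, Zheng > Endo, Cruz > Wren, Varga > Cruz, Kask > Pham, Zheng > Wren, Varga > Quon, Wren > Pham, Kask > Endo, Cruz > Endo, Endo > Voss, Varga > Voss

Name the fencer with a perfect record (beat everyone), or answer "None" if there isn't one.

None

Highest win total is Varga with 6 (out of 8 possible).
Varga lost to Kask, Wren, so no fencer went undefeated.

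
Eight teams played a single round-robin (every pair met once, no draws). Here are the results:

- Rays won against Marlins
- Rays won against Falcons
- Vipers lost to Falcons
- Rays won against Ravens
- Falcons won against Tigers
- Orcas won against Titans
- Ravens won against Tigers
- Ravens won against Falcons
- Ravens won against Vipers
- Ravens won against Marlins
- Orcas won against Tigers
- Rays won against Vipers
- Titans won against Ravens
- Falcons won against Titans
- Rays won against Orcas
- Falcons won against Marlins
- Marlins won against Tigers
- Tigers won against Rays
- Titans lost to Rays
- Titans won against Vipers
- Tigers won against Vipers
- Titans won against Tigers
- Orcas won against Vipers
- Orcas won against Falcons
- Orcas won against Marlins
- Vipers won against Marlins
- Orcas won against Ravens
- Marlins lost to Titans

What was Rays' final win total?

6

Rays' results: beat Falcons, Orcas, Marlins, Titans, Vipers, Ravens; lost to Tigers.
That is 6 wins.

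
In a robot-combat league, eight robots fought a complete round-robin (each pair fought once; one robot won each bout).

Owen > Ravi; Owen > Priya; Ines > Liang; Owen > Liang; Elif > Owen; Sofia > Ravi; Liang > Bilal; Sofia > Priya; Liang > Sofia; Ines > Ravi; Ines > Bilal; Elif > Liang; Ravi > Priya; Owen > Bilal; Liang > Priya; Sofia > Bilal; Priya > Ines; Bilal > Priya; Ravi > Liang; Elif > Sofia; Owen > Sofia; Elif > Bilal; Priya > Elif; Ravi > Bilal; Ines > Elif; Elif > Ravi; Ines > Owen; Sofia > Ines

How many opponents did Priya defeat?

Priya's results: beat Elif, Ines; lost to Sofia, Owen, Ravi, Bilal, Liang.
That is 2 wins.

2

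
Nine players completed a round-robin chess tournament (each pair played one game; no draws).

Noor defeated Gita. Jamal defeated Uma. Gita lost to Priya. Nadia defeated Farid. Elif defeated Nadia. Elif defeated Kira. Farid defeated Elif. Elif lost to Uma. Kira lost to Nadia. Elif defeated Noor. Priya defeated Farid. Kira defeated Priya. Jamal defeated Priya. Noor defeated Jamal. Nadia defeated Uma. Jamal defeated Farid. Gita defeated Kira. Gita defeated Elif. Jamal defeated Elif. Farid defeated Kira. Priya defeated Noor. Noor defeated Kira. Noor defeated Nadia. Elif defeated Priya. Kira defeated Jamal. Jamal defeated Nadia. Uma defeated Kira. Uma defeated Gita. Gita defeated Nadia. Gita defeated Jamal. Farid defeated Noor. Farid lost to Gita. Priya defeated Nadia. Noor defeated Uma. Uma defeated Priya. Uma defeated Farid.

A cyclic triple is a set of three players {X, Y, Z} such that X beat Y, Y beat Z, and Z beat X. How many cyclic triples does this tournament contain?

25

Win totals: Nadia 3, Gita 5, Uma 5, Jamal 5, Elif 4, Noor 5, Kira 2, Farid 3, Priya 4.
A player with w wins dominates both others in C(w,2) triples; summing gives 3 + 10 + 10 + 10 + 6 + 10 + 1 + 3 + 6 = 59 transitive triples.
Total triples C(9,3) = 84, so cyclic triples = 84 − 59 = 25.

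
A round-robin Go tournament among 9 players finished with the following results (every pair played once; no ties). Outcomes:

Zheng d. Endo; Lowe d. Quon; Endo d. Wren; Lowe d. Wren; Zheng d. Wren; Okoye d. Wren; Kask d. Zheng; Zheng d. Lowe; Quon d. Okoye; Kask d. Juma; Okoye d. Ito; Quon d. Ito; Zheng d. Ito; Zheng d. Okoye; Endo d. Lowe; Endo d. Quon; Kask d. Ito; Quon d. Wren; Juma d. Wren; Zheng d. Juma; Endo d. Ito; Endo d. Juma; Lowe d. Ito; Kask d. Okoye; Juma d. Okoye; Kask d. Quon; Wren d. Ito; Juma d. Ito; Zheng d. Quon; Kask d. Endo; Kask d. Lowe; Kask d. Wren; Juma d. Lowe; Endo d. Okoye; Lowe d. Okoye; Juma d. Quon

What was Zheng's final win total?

Zheng's results: beat Endo, Lowe, Ito, Wren, Okoye, Juma, Quon; lost to Kask.
That is 7 wins.

7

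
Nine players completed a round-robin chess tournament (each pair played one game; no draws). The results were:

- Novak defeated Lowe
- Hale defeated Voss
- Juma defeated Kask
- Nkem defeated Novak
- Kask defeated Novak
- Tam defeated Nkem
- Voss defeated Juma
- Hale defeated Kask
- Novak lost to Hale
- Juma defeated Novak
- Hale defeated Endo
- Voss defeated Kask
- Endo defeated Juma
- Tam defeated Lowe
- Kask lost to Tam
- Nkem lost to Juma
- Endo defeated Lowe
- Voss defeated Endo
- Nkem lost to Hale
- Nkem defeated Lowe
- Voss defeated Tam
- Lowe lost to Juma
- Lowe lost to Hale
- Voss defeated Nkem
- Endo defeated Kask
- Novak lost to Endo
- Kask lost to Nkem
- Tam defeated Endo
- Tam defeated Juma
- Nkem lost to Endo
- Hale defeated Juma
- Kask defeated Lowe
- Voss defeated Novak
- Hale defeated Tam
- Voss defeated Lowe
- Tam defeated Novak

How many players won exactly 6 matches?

1

Win totals: Hale 8, Kask 2, Juma 4, Novak 1, Tam 6, Endo 5, Voss 7, Lowe 0, Nkem 3.
Exactly 6: Tam — 1 player.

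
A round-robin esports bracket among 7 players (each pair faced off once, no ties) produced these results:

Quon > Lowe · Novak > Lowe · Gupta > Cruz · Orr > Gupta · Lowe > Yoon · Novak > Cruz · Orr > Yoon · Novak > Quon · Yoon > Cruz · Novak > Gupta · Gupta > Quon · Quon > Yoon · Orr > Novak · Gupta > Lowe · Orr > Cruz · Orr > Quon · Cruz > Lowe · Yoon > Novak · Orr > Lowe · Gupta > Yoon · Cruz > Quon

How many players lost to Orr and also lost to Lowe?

1

Orr beat: Novak, Gupta, Cruz, Lowe, Quon, Yoon.
Lowe beat: Yoon.
Both beat: Yoon — 1.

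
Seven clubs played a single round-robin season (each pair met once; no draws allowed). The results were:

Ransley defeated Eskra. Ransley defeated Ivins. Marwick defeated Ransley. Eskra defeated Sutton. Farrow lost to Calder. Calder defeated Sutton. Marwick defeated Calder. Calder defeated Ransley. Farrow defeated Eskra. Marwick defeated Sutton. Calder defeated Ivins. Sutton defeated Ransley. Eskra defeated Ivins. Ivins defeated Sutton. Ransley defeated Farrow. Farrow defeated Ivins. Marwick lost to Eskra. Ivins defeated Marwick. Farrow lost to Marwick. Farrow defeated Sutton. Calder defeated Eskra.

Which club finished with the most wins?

Calder

Win totals: Eskra 3, Farrow 3, Marwick 4, Calder 5, Sutton 1, Ransley 3, Ivins 2.
Calder leads with 5 wins (next highest: 4).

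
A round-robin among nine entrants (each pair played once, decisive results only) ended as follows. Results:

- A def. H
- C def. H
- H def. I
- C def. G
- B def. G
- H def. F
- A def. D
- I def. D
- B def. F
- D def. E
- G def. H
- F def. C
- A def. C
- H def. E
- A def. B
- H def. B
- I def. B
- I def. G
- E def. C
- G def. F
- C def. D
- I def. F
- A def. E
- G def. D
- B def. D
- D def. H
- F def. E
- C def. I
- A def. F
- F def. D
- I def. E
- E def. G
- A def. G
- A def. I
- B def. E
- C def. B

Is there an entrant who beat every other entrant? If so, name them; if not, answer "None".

A has 8 wins out of 8 opponents — a perfect record.

A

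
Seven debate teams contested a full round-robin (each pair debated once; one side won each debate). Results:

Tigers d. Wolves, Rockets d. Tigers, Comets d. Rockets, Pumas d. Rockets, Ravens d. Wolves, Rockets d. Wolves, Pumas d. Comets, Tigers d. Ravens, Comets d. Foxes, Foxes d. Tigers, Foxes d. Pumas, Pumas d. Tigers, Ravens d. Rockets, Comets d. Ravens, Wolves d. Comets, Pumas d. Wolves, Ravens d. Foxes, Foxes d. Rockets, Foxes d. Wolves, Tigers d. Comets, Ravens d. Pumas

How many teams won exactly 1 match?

1

Win totals: Tigers 3, Foxes 4, Ravens 4, Wolves 1, Pumas 4, Rockets 2, Comets 3.
Exactly 1: Wolves — 1 team.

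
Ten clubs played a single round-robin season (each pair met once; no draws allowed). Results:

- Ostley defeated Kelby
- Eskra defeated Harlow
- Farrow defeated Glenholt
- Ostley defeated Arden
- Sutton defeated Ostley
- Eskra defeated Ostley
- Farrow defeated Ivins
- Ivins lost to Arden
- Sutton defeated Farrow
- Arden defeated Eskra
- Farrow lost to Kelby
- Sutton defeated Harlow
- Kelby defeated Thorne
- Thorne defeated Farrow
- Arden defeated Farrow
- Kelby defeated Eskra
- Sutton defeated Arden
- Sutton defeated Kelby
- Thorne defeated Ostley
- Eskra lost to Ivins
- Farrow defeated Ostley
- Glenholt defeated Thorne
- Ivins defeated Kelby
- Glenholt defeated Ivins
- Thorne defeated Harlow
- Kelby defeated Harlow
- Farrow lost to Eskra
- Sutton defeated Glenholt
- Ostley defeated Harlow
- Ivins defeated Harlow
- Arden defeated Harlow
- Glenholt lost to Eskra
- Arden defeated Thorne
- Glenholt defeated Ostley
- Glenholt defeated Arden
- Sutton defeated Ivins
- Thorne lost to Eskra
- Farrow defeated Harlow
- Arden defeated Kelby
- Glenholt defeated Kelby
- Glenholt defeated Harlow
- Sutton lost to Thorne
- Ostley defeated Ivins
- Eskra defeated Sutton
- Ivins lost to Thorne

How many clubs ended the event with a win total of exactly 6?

Win totals: Ivins 3, Harlow 0, Eskra 6, Arden 6, Sutton 7, Ostley 4, Thorne 5, Kelby 4, Glenholt 6, Farrow 4.
Exactly 6: Eskra, Arden, Glenholt — 3 clubs.

3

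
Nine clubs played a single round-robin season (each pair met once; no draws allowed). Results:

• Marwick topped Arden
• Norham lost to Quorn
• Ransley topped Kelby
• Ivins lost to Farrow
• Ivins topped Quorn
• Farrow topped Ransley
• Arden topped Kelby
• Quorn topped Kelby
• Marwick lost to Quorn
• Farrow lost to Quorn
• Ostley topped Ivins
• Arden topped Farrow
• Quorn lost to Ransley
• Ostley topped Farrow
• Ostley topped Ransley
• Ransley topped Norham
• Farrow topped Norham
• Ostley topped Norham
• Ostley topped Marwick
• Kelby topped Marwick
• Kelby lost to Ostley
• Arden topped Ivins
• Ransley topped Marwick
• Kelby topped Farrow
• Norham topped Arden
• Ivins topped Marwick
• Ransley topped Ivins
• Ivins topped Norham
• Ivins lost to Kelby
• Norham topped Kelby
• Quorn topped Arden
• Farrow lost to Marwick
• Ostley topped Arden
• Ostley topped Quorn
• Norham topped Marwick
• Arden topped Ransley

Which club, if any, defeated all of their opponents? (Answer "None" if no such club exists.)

Ostley

Ostley has 8 wins out of 8 opponents — a perfect record.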